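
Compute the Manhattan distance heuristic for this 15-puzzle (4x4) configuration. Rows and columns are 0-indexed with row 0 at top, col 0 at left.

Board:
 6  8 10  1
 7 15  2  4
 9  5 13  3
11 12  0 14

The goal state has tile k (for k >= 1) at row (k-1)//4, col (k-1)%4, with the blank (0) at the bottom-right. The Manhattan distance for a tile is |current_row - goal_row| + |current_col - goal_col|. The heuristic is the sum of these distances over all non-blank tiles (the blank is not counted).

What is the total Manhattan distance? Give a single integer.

Answer: 35

Derivation:
Tile 6: at (0,0), goal (1,1), distance |0-1|+|0-1| = 2
Tile 8: at (0,1), goal (1,3), distance |0-1|+|1-3| = 3
Tile 10: at (0,2), goal (2,1), distance |0-2|+|2-1| = 3
Tile 1: at (0,3), goal (0,0), distance |0-0|+|3-0| = 3
Tile 7: at (1,0), goal (1,2), distance |1-1|+|0-2| = 2
Tile 15: at (1,1), goal (3,2), distance |1-3|+|1-2| = 3
Tile 2: at (1,2), goal (0,1), distance |1-0|+|2-1| = 2
Tile 4: at (1,3), goal (0,3), distance |1-0|+|3-3| = 1
Tile 9: at (2,0), goal (2,0), distance |2-2|+|0-0| = 0
Tile 5: at (2,1), goal (1,0), distance |2-1|+|1-0| = 2
Tile 13: at (2,2), goal (3,0), distance |2-3|+|2-0| = 3
Tile 3: at (2,3), goal (0,2), distance |2-0|+|3-2| = 3
Tile 11: at (3,0), goal (2,2), distance |3-2|+|0-2| = 3
Tile 12: at (3,1), goal (2,3), distance |3-2|+|1-3| = 3
Tile 14: at (3,3), goal (3,1), distance |3-3|+|3-1| = 2
Sum: 2 + 3 + 3 + 3 + 2 + 3 + 2 + 1 + 0 + 2 + 3 + 3 + 3 + 3 + 2 = 35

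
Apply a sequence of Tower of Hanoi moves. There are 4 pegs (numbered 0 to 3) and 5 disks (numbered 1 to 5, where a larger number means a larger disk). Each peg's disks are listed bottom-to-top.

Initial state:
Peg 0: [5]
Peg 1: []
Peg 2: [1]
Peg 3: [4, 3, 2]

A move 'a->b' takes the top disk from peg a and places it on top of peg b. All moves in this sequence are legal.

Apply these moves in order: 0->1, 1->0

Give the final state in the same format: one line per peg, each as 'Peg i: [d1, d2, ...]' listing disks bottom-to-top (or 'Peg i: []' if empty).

After move 1 (0->1):
Peg 0: []
Peg 1: [5]
Peg 2: [1]
Peg 3: [4, 3, 2]

After move 2 (1->0):
Peg 0: [5]
Peg 1: []
Peg 2: [1]
Peg 3: [4, 3, 2]

Answer: Peg 0: [5]
Peg 1: []
Peg 2: [1]
Peg 3: [4, 3, 2]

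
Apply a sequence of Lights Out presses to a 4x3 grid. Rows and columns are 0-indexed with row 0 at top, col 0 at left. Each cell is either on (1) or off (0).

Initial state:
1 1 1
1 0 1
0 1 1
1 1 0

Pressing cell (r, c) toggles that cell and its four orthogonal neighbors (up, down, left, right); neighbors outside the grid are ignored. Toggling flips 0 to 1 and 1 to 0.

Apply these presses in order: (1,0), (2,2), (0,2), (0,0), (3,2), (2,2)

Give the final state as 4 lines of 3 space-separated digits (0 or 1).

After press 1 at (1,0):
0 1 1
0 1 1
1 1 1
1 1 0

After press 2 at (2,2):
0 1 1
0 1 0
1 0 0
1 1 1

After press 3 at (0,2):
0 0 0
0 1 1
1 0 0
1 1 1

After press 4 at (0,0):
1 1 0
1 1 1
1 0 0
1 1 1

After press 5 at (3,2):
1 1 0
1 1 1
1 0 1
1 0 0

After press 6 at (2,2):
1 1 0
1 1 0
1 1 0
1 0 1

Answer: 1 1 0
1 1 0
1 1 0
1 0 1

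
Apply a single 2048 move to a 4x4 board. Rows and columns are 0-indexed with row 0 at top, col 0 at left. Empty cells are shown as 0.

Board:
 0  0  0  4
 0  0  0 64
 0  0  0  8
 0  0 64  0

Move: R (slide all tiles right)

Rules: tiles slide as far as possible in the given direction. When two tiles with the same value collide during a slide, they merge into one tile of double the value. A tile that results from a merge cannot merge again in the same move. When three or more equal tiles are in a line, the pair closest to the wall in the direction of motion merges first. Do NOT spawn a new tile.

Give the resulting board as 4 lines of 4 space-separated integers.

Answer:  0  0  0  4
 0  0  0 64
 0  0  0  8
 0  0  0 64

Derivation:
Slide right:
row 0: [0, 0, 0, 4] -> [0, 0, 0, 4]
row 1: [0, 0, 0, 64] -> [0, 0, 0, 64]
row 2: [0, 0, 0, 8] -> [0, 0, 0, 8]
row 3: [0, 0, 64, 0] -> [0, 0, 0, 64]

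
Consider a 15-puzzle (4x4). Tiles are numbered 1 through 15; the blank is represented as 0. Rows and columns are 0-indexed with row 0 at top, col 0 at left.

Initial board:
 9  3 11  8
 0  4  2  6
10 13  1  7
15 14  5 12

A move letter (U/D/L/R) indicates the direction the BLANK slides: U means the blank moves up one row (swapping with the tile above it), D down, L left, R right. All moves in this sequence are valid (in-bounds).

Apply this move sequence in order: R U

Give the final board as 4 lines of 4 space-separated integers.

After move 1 (R):
 9  3 11  8
 4  0  2  6
10 13  1  7
15 14  5 12

After move 2 (U):
 9  0 11  8
 4  3  2  6
10 13  1  7
15 14  5 12

Answer:  9  0 11  8
 4  3  2  6
10 13  1  7
15 14  5 12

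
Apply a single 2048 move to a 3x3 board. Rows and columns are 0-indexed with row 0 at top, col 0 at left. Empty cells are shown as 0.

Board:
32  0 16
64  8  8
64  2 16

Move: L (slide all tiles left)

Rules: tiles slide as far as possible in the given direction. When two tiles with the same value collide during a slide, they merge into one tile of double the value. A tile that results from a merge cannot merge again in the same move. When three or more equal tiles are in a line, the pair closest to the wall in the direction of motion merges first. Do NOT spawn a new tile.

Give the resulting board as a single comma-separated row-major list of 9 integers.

Answer: 32, 16, 0, 64, 16, 0, 64, 2, 16

Derivation:
Slide left:
row 0: [32, 0, 16] -> [32, 16, 0]
row 1: [64, 8, 8] -> [64, 16, 0]
row 2: [64, 2, 16] -> [64, 2, 16]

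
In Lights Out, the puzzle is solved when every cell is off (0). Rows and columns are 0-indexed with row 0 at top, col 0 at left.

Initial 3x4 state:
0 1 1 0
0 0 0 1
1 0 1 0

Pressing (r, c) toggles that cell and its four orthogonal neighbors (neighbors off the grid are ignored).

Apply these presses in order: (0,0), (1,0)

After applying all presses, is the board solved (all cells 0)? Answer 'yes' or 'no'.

After press 1 at (0,0):
1 0 1 0
1 0 0 1
1 0 1 0

After press 2 at (1,0):
0 0 1 0
0 1 0 1
0 0 1 0

Lights still on: 4

Answer: no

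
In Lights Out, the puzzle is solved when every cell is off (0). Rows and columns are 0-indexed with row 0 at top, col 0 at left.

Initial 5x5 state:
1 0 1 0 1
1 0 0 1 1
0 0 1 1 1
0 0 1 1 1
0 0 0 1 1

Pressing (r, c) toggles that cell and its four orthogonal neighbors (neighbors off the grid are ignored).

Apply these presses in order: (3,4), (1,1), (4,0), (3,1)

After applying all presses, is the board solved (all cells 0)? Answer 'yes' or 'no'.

Answer: no

Derivation:
After press 1 at (3,4):
1 0 1 0 1
1 0 0 1 1
0 0 1 1 0
0 0 1 0 0
0 0 0 1 0

After press 2 at (1,1):
1 1 1 0 1
0 1 1 1 1
0 1 1 1 0
0 0 1 0 0
0 0 0 1 0

After press 3 at (4,0):
1 1 1 0 1
0 1 1 1 1
0 1 1 1 0
1 0 1 0 0
1 1 0 1 0

After press 4 at (3,1):
1 1 1 0 1
0 1 1 1 1
0 0 1 1 0
0 1 0 0 0
1 0 0 1 0

Lights still on: 13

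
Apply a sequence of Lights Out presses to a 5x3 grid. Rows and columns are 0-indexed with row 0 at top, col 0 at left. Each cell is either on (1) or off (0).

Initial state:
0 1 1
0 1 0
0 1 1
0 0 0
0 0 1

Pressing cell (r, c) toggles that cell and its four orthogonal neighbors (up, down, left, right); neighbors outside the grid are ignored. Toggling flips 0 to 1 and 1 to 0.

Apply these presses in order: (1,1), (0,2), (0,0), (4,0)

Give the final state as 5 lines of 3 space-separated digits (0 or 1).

Answer: 1 0 0
0 0 0
0 0 1
1 0 0
1 1 1

Derivation:
After press 1 at (1,1):
0 0 1
1 0 1
0 0 1
0 0 0
0 0 1

After press 2 at (0,2):
0 1 0
1 0 0
0 0 1
0 0 0
0 0 1

After press 3 at (0,0):
1 0 0
0 0 0
0 0 1
0 0 0
0 0 1

After press 4 at (4,0):
1 0 0
0 0 0
0 0 1
1 0 0
1 1 1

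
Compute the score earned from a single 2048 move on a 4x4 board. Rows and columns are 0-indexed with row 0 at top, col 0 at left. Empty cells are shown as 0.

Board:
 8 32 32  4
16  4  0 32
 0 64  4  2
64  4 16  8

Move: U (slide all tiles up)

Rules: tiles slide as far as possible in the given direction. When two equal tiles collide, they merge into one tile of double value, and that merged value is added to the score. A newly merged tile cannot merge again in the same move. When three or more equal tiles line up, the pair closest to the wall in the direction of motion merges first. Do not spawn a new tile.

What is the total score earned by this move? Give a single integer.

Slide up:
col 0: [8, 16, 0, 64] -> [8, 16, 64, 0]  score +0 (running 0)
col 1: [32, 4, 64, 4] -> [32, 4, 64, 4]  score +0 (running 0)
col 2: [32, 0, 4, 16] -> [32, 4, 16, 0]  score +0 (running 0)
col 3: [4, 32, 2, 8] -> [4, 32, 2, 8]  score +0 (running 0)
Board after move:
 8 32 32  4
16  4  4 32
64 64 16  2
 0  4  0  8

Answer: 0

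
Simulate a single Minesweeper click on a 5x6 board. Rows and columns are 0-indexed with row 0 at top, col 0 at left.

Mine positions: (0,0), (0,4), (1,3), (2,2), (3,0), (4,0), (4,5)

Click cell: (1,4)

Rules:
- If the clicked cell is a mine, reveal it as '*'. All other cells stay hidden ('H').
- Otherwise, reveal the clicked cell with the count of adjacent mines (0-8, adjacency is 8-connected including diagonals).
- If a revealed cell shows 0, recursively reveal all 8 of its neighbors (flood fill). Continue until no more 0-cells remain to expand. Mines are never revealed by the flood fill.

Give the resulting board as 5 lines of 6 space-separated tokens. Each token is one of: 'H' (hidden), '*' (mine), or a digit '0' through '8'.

H H H H H H
H H H H 2 H
H H H H H H
H H H H H H
H H H H H H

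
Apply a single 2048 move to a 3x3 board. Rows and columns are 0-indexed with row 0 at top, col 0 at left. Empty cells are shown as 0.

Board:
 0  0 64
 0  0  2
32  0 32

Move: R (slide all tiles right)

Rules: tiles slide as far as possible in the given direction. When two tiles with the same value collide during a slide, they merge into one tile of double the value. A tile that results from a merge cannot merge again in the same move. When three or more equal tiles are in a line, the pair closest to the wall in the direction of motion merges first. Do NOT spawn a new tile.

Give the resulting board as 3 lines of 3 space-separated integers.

Slide right:
row 0: [0, 0, 64] -> [0, 0, 64]
row 1: [0, 0, 2] -> [0, 0, 2]
row 2: [32, 0, 32] -> [0, 0, 64]

Answer:  0  0 64
 0  0  2
 0  0 64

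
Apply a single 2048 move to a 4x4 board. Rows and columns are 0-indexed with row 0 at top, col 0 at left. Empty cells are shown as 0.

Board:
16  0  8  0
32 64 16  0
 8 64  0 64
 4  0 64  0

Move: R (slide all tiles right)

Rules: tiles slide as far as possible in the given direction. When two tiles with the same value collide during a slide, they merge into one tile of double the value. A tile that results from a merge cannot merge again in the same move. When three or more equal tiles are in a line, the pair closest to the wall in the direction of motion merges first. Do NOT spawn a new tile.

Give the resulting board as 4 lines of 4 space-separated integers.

Answer:   0   0  16   8
  0  32  64  16
  0   0   8 128
  0   0   4  64

Derivation:
Slide right:
row 0: [16, 0, 8, 0] -> [0, 0, 16, 8]
row 1: [32, 64, 16, 0] -> [0, 32, 64, 16]
row 2: [8, 64, 0, 64] -> [0, 0, 8, 128]
row 3: [4, 0, 64, 0] -> [0, 0, 4, 64]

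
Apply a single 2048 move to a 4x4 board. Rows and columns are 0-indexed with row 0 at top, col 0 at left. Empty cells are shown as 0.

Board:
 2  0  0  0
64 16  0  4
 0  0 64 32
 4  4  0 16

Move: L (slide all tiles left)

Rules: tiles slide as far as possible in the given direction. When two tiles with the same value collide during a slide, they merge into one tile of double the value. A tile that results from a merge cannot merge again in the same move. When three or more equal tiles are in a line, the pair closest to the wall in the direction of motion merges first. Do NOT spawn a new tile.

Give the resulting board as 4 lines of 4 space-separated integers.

Answer:  2  0  0  0
64 16  4  0
64 32  0  0
 8 16  0  0

Derivation:
Slide left:
row 0: [2, 0, 0, 0] -> [2, 0, 0, 0]
row 1: [64, 16, 0, 4] -> [64, 16, 4, 0]
row 2: [0, 0, 64, 32] -> [64, 32, 0, 0]
row 3: [4, 4, 0, 16] -> [8, 16, 0, 0]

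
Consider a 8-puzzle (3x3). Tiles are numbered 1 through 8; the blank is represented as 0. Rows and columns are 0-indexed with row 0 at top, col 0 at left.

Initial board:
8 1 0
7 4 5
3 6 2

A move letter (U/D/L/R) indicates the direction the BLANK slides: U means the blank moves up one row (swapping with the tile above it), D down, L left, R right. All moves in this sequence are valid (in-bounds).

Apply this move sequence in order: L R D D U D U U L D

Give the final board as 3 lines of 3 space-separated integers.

Answer: 8 4 1
7 0 5
3 6 2

Derivation:
After move 1 (L):
8 0 1
7 4 5
3 6 2

After move 2 (R):
8 1 0
7 4 5
3 6 2

After move 3 (D):
8 1 5
7 4 0
3 6 2

After move 4 (D):
8 1 5
7 4 2
3 6 0

After move 5 (U):
8 1 5
7 4 0
3 6 2

After move 6 (D):
8 1 5
7 4 2
3 6 0

After move 7 (U):
8 1 5
7 4 0
3 6 2

After move 8 (U):
8 1 0
7 4 5
3 6 2

After move 9 (L):
8 0 1
7 4 5
3 6 2

After move 10 (D):
8 4 1
7 0 5
3 6 2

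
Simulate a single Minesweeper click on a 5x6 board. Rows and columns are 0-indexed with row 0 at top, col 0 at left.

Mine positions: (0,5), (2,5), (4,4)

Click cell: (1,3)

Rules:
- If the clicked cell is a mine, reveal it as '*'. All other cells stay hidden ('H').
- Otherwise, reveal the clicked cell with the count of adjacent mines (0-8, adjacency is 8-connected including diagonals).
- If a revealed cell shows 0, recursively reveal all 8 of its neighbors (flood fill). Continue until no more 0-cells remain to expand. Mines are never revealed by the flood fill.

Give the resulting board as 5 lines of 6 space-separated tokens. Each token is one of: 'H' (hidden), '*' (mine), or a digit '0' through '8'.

0 0 0 0 1 H
0 0 0 0 2 H
0 0 0 0 1 H
0 0 0 1 2 H
0 0 0 1 H H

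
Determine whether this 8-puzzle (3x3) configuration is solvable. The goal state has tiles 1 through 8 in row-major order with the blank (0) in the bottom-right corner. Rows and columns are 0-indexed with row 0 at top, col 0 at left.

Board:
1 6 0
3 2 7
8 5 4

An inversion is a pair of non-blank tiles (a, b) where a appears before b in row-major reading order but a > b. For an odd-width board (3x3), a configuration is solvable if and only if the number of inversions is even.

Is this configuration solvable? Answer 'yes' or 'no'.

Answer: yes

Derivation:
Inversions (pairs i<j in row-major order where tile[i] > tile[j] > 0): 10
10 is even, so the puzzle is solvable.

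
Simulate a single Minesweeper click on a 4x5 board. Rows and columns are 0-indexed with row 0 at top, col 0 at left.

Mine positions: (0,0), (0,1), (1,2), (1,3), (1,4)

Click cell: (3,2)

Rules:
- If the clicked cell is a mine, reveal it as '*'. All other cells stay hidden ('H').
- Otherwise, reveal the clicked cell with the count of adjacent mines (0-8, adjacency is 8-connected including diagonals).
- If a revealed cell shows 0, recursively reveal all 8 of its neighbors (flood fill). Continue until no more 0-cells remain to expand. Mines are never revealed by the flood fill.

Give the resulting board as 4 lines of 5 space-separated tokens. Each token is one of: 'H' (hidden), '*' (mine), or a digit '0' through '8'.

H H H H H
2 3 H H H
0 1 2 3 2
0 0 0 0 0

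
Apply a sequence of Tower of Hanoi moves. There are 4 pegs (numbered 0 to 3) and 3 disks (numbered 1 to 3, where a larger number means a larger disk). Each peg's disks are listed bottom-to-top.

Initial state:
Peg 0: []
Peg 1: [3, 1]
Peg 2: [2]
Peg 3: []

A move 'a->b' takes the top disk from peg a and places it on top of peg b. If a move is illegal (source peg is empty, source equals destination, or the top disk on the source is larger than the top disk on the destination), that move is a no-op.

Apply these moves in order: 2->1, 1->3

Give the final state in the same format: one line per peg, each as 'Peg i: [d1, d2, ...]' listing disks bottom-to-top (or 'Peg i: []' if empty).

After move 1 (2->1):
Peg 0: []
Peg 1: [3, 1]
Peg 2: [2]
Peg 3: []

After move 2 (1->3):
Peg 0: []
Peg 1: [3]
Peg 2: [2]
Peg 3: [1]

Answer: Peg 0: []
Peg 1: [3]
Peg 2: [2]
Peg 3: [1]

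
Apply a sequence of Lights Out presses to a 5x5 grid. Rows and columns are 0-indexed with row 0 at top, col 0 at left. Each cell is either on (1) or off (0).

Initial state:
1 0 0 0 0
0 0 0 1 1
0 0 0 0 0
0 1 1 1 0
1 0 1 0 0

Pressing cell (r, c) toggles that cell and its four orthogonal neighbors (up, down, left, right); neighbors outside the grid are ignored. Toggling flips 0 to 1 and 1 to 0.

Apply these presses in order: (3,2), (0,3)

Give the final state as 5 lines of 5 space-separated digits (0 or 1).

After press 1 at (3,2):
1 0 0 0 0
0 0 0 1 1
0 0 1 0 0
0 0 0 0 0
1 0 0 0 0

After press 2 at (0,3):
1 0 1 1 1
0 0 0 0 1
0 0 1 0 0
0 0 0 0 0
1 0 0 0 0

Answer: 1 0 1 1 1
0 0 0 0 1
0 0 1 0 0
0 0 0 0 0
1 0 0 0 0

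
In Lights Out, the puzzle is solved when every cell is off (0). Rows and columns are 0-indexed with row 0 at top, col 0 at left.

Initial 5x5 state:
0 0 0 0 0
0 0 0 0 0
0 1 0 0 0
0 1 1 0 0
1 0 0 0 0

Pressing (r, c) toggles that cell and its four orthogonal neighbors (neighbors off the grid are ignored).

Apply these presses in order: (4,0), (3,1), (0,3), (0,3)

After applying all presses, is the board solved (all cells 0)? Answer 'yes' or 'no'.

After press 1 at (4,0):
0 0 0 0 0
0 0 0 0 0
0 1 0 0 0
1 1 1 0 0
0 1 0 0 0

After press 2 at (3,1):
0 0 0 0 0
0 0 0 0 0
0 0 0 0 0
0 0 0 0 0
0 0 0 0 0

After press 3 at (0,3):
0 0 1 1 1
0 0 0 1 0
0 0 0 0 0
0 0 0 0 0
0 0 0 0 0

After press 4 at (0,3):
0 0 0 0 0
0 0 0 0 0
0 0 0 0 0
0 0 0 0 0
0 0 0 0 0

Lights still on: 0

Answer: yes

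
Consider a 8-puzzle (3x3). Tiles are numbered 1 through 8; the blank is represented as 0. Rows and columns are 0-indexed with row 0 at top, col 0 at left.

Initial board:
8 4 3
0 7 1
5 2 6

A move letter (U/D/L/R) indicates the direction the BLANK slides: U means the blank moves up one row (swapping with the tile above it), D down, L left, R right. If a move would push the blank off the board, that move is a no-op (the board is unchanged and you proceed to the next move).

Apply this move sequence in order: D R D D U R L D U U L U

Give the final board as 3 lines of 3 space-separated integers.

Answer: 0 8 3
5 4 1
2 7 6

Derivation:
After move 1 (D):
8 4 3
5 7 1
0 2 6

After move 2 (R):
8 4 3
5 7 1
2 0 6

After move 3 (D):
8 4 3
5 7 1
2 0 6

After move 4 (D):
8 4 3
5 7 1
2 0 6

After move 5 (U):
8 4 3
5 0 1
2 7 6

After move 6 (R):
8 4 3
5 1 0
2 7 6

After move 7 (L):
8 4 3
5 0 1
2 7 6

After move 8 (D):
8 4 3
5 7 1
2 0 6

After move 9 (U):
8 4 3
5 0 1
2 7 6

After move 10 (U):
8 0 3
5 4 1
2 7 6

After move 11 (L):
0 8 3
5 4 1
2 7 6

After move 12 (U):
0 8 3
5 4 1
2 7 6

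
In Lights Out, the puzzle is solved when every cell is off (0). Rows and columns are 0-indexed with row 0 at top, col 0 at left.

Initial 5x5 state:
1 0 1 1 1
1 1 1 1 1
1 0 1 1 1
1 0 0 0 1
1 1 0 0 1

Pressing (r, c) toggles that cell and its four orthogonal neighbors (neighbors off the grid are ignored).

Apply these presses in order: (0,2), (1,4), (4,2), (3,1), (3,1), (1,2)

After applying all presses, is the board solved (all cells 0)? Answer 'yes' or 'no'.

After press 1 at (0,2):
1 1 0 0 1
1 1 0 1 1
1 0 1 1 1
1 0 0 0 1
1 1 0 0 1

After press 2 at (1,4):
1 1 0 0 0
1 1 0 0 0
1 0 1 1 0
1 0 0 0 1
1 1 0 0 1

After press 3 at (4,2):
1 1 0 0 0
1 1 0 0 0
1 0 1 1 0
1 0 1 0 1
1 0 1 1 1

After press 4 at (3,1):
1 1 0 0 0
1 1 0 0 0
1 1 1 1 0
0 1 0 0 1
1 1 1 1 1

After press 5 at (3,1):
1 1 0 0 0
1 1 0 0 0
1 0 1 1 0
1 0 1 0 1
1 0 1 1 1

After press 6 at (1,2):
1 1 1 0 0
1 0 1 1 0
1 0 0 1 0
1 0 1 0 1
1 0 1 1 1

Lights still on: 15

Answer: no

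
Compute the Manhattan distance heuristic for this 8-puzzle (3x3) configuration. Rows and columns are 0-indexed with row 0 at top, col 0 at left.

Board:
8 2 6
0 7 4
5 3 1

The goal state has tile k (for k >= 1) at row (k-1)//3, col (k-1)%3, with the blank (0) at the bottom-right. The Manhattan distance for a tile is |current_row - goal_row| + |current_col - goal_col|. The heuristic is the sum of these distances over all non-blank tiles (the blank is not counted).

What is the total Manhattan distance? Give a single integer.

Tile 8: at (0,0), goal (2,1), distance |0-2|+|0-1| = 3
Tile 2: at (0,1), goal (0,1), distance |0-0|+|1-1| = 0
Tile 6: at (0,2), goal (1,2), distance |0-1|+|2-2| = 1
Tile 7: at (1,1), goal (2,0), distance |1-2|+|1-0| = 2
Tile 4: at (1,2), goal (1,0), distance |1-1|+|2-0| = 2
Tile 5: at (2,0), goal (1,1), distance |2-1|+|0-1| = 2
Tile 3: at (2,1), goal (0,2), distance |2-0|+|1-2| = 3
Tile 1: at (2,2), goal (0,0), distance |2-0|+|2-0| = 4
Sum: 3 + 0 + 1 + 2 + 2 + 2 + 3 + 4 = 17

Answer: 17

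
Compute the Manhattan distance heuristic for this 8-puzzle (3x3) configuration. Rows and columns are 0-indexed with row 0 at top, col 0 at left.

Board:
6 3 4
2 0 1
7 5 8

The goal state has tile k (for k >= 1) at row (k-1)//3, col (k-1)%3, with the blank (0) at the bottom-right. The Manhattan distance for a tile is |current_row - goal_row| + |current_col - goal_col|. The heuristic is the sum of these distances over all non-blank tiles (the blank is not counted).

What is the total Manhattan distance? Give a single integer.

Tile 6: (0,0)->(1,2) = 3
Tile 3: (0,1)->(0,2) = 1
Tile 4: (0,2)->(1,0) = 3
Tile 2: (1,0)->(0,1) = 2
Tile 1: (1,2)->(0,0) = 3
Tile 7: (2,0)->(2,0) = 0
Tile 5: (2,1)->(1,1) = 1
Tile 8: (2,2)->(2,1) = 1
Sum: 3 + 1 + 3 + 2 + 3 + 0 + 1 + 1 = 14

Answer: 14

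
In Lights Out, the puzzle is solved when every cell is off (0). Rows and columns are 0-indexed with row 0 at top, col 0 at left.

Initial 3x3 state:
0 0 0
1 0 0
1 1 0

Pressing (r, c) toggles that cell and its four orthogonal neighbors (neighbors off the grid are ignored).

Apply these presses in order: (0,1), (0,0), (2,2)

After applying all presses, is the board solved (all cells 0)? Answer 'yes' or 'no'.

Answer: no

Derivation:
After press 1 at (0,1):
1 1 1
1 1 0
1 1 0

After press 2 at (0,0):
0 0 1
0 1 0
1 1 0

After press 3 at (2,2):
0 0 1
0 1 1
1 0 1

Lights still on: 5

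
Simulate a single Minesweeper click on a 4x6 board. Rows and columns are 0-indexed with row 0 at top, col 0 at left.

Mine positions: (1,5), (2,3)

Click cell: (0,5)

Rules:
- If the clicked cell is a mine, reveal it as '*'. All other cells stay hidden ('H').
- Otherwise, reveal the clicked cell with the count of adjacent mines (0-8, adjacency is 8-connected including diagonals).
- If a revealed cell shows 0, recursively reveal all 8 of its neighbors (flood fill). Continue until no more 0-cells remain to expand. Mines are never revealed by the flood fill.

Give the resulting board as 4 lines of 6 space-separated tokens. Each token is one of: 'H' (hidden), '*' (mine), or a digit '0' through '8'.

H H H H H 1
H H H H H H
H H H H H H
H H H H H H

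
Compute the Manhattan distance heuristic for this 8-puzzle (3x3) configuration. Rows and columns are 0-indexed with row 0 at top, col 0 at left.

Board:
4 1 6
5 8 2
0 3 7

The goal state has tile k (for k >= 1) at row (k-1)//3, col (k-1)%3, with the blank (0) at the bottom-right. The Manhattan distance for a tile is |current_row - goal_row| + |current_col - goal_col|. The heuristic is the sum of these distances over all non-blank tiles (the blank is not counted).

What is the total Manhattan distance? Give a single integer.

Answer: 12

Derivation:
Tile 4: at (0,0), goal (1,0), distance |0-1|+|0-0| = 1
Tile 1: at (0,1), goal (0,0), distance |0-0|+|1-0| = 1
Tile 6: at (0,2), goal (1,2), distance |0-1|+|2-2| = 1
Tile 5: at (1,0), goal (1,1), distance |1-1|+|0-1| = 1
Tile 8: at (1,1), goal (2,1), distance |1-2|+|1-1| = 1
Tile 2: at (1,2), goal (0,1), distance |1-0|+|2-1| = 2
Tile 3: at (2,1), goal (0,2), distance |2-0|+|1-2| = 3
Tile 7: at (2,2), goal (2,0), distance |2-2|+|2-0| = 2
Sum: 1 + 1 + 1 + 1 + 1 + 2 + 3 + 2 = 12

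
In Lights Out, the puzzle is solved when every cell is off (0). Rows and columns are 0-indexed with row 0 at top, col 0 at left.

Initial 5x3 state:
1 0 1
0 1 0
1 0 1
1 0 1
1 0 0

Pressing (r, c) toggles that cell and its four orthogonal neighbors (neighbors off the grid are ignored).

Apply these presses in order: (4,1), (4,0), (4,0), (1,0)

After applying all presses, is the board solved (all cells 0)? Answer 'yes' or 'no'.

After press 1 at (4,1):
1 0 1
0 1 0
1 0 1
1 1 1
0 1 1

After press 2 at (4,0):
1 0 1
0 1 0
1 0 1
0 1 1
1 0 1

After press 3 at (4,0):
1 0 1
0 1 0
1 0 1
1 1 1
0 1 1

After press 4 at (1,0):
0 0 1
1 0 0
0 0 1
1 1 1
0 1 1

Lights still on: 8

Answer: no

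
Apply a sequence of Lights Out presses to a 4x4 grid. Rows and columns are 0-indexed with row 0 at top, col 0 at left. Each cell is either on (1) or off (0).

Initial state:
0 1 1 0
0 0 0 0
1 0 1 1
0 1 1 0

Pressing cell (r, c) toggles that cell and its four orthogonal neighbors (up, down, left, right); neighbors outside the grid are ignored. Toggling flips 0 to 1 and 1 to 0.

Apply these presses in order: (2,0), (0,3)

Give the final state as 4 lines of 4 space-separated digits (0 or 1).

After press 1 at (2,0):
0 1 1 0
1 0 0 0
0 1 1 1
1 1 1 0

After press 2 at (0,3):
0 1 0 1
1 0 0 1
0 1 1 1
1 1 1 0

Answer: 0 1 0 1
1 0 0 1
0 1 1 1
1 1 1 0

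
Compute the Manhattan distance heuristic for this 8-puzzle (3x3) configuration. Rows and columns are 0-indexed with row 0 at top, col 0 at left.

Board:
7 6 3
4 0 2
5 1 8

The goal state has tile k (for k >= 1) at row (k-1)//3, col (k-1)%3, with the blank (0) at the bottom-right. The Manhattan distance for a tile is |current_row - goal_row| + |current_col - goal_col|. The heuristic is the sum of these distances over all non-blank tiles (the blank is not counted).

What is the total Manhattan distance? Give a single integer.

Answer: 12

Derivation:
Tile 7: (0,0)->(2,0) = 2
Tile 6: (0,1)->(1,2) = 2
Tile 3: (0,2)->(0,2) = 0
Tile 4: (1,0)->(1,0) = 0
Tile 2: (1,2)->(0,1) = 2
Tile 5: (2,0)->(1,1) = 2
Tile 1: (2,1)->(0,0) = 3
Tile 8: (2,2)->(2,1) = 1
Sum: 2 + 2 + 0 + 0 + 2 + 2 + 3 + 1 = 12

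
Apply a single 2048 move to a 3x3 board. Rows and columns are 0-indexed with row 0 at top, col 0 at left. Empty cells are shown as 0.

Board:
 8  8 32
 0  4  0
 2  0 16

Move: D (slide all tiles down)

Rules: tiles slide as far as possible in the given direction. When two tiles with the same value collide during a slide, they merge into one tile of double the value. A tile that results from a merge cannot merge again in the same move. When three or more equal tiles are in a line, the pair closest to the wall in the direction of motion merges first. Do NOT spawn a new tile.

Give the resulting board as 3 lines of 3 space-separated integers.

Answer:  0  0  0
 8  8 32
 2  4 16

Derivation:
Slide down:
col 0: [8, 0, 2] -> [0, 8, 2]
col 1: [8, 4, 0] -> [0, 8, 4]
col 2: [32, 0, 16] -> [0, 32, 16]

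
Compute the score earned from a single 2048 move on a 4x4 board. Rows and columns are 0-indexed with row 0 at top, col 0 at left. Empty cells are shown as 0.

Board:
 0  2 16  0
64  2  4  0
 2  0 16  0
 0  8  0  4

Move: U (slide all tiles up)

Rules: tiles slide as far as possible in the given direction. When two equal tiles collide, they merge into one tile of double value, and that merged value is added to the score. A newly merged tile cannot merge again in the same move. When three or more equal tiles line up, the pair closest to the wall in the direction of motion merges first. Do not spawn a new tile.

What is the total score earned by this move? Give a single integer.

Slide up:
col 0: [0, 64, 2, 0] -> [64, 2, 0, 0]  score +0 (running 0)
col 1: [2, 2, 0, 8] -> [4, 8, 0, 0]  score +4 (running 4)
col 2: [16, 4, 16, 0] -> [16, 4, 16, 0]  score +0 (running 4)
col 3: [0, 0, 0, 4] -> [4, 0, 0, 0]  score +0 (running 4)
Board after move:
64  4 16  4
 2  8  4  0
 0  0 16  0
 0  0  0  0

Answer: 4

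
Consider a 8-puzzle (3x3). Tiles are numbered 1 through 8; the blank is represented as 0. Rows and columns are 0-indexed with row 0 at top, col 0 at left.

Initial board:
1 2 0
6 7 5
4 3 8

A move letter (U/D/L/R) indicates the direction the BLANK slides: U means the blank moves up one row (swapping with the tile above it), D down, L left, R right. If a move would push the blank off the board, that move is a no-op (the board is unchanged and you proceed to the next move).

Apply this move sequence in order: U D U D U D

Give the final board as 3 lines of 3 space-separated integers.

After move 1 (U):
1 2 0
6 7 5
4 3 8

After move 2 (D):
1 2 5
6 7 0
4 3 8

After move 3 (U):
1 2 0
6 7 5
4 3 8

After move 4 (D):
1 2 5
6 7 0
4 3 8

After move 5 (U):
1 2 0
6 7 5
4 3 8

After move 6 (D):
1 2 5
6 7 0
4 3 8

Answer: 1 2 5
6 7 0
4 3 8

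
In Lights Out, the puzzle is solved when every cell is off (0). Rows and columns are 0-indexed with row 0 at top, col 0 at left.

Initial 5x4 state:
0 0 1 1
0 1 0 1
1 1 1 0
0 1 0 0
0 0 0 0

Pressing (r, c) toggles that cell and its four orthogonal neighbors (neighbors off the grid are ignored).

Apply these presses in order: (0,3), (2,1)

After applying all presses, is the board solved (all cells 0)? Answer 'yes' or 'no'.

Answer: yes

Derivation:
After press 1 at (0,3):
0 0 0 0
0 1 0 0
1 1 1 0
0 1 0 0
0 0 0 0

After press 2 at (2,1):
0 0 0 0
0 0 0 0
0 0 0 0
0 0 0 0
0 0 0 0

Lights still on: 0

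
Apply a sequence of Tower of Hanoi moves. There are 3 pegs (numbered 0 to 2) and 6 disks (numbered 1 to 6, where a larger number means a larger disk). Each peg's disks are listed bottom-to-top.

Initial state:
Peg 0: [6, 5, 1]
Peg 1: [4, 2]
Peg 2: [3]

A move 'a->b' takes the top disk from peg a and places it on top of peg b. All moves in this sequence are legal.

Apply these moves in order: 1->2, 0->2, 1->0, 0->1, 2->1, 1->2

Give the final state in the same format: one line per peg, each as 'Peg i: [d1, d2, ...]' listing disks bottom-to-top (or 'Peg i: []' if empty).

Answer: Peg 0: [6, 5]
Peg 1: [4]
Peg 2: [3, 2, 1]

Derivation:
After move 1 (1->2):
Peg 0: [6, 5, 1]
Peg 1: [4]
Peg 2: [3, 2]

After move 2 (0->2):
Peg 0: [6, 5]
Peg 1: [4]
Peg 2: [3, 2, 1]

After move 3 (1->0):
Peg 0: [6, 5, 4]
Peg 1: []
Peg 2: [3, 2, 1]

After move 4 (0->1):
Peg 0: [6, 5]
Peg 1: [4]
Peg 2: [3, 2, 1]

After move 5 (2->1):
Peg 0: [6, 5]
Peg 1: [4, 1]
Peg 2: [3, 2]

After move 6 (1->2):
Peg 0: [6, 5]
Peg 1: [4]
Peg 2: [3, 2, 1]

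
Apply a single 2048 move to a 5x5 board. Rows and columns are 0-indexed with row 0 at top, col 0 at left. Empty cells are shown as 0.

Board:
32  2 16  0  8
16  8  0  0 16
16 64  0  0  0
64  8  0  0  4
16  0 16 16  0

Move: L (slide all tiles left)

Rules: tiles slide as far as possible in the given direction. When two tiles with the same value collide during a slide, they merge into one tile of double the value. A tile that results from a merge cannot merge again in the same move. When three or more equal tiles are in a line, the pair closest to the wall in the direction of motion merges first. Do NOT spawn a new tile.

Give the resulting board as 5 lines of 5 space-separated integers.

Slide left:
row 0: [32, 2, 16, 0, 8] -> [32, 2, 16, 8, 0]
row 1: [16, 8, 0, 0, 16] -> [16, 8, 16, 0, 0]
row 2: [16, 64, 0, 0, 0] -> [16, 64, 0, 0, 0]
row 3: [64, 8, 0, 0, 4] -> [64, 8, 4, 0, 0]
row 4: [16, 0, 16, 16, 0] -> [32, 16, 0, 0, 0]

Answer: 32  2 16  8  0
16  8 16  0  0
16 64  0  0  0
64  8  4  0  0
32 16  0  0  0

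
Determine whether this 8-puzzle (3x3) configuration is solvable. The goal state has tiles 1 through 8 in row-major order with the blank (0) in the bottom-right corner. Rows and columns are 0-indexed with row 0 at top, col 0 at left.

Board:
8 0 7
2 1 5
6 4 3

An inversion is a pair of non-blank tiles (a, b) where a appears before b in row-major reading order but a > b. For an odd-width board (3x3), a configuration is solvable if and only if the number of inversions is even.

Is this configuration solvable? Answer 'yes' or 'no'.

Inversions (pairs i<j in row-major order where tile[i] > tile[j] > 0): 19
19 is odd, so the puzzle is not solvable.

Answer: no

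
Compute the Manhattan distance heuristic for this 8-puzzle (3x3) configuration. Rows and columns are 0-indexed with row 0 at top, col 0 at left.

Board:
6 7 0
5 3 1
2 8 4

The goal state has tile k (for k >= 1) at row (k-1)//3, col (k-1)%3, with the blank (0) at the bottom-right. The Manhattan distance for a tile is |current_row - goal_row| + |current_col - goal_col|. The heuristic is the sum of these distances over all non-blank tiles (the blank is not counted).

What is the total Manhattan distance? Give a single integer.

Answer: 18

Derivation:
Tile 6: (0,0)->(1,2) = 3
Tile 7: (0,1)->(2,0) = 3
Tile 5: (1,0)->(1,1) = 1
Tile 3: (1,1)->(0,2) = 2
Tile 1: (1,2)->(0,0) = 3
Tile 2: (2,0)->(0,1) = 3
Tile 8: (2,1)->(2,1) = 0
Tile 4: (2,2)->(1,0) = 3
Sum: 3 + 3 + 1 + 2 + 3 + 3 + 0 + 3 = 18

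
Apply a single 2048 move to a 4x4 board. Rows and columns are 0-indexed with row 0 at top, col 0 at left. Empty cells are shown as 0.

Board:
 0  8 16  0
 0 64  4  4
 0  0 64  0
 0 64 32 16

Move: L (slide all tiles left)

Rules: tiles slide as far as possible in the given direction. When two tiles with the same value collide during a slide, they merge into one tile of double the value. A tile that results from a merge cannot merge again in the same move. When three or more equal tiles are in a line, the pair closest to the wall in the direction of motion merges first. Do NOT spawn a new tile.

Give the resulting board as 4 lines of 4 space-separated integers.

Answer:  8 16  0  0
64  8  0  0
64  0  0  0
64 32 16  0

Derivation:
Slide left:
row 0: [0, 8, 16, 0] -> [8, 16, 0, 0]
row 1: [0, 64, 4, 4] -> [64, 8, 0, 0]
row 2: [0, 0, 64, 0] -> [64, 0, 0, 0]
row 3: [0, 64, 32, 16] -> [64, 32, 16, 0]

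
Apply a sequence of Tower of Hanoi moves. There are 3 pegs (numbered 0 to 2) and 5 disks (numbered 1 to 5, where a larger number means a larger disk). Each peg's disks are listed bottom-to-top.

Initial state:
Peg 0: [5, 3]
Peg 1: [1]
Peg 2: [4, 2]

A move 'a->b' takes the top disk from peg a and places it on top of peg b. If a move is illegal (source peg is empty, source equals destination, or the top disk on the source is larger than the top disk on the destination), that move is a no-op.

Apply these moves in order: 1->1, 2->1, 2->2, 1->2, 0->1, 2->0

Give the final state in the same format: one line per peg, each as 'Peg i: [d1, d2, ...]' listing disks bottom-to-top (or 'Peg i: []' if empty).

Answer: Peg 0: [5, 1]
Peg 1: [3]
Peg 2: [4, 2]

Derivation:
After move 1 (1->1):
Peg 0: [5, 3]
Peg 1: [1]
Peg 2: [4, 2]

After move 2 (2->1):
Peg 0: [5, 3]
Peg 1: [1]
Peg 2: [4, 2]

After move 3 (2->2):
Peg 0: [5, 3]
Peg 1: [1]
Peg 2: [4, 2]

After move 4 (1->2):
Peg 0: [5, 3]
Peg 1: []
Peg 2: [4, 2, 1]

After move 5 (0->1):
Peg 0: [5]
Peg 1: [3]
Peg 2: [4, 2, 1]

After move 6 (2->0):
Peg 0: [5, 1]
Peg 1: [3]
Peg 2: [4, 2]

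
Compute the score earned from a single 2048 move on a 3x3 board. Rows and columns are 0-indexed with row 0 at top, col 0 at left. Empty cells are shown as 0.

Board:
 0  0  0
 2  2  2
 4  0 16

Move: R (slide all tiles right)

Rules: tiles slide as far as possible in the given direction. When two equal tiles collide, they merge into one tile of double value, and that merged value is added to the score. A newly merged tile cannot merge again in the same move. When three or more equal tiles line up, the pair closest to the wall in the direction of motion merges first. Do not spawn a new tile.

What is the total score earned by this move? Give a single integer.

Answer: 4

Derivation:
Slide right:
row 0: [0, 0, 0] -> [0, 0, 0]  score +0 (running 0)
row 1: [2, 2, 2] -> [0, 2, 4]  score +4 (running 4)
row 2: [4, 0, 16] -> [0, 4, 16]  score +0 (running 4)
Board after move:
 0  0  0
 0  2  4
 0  4 16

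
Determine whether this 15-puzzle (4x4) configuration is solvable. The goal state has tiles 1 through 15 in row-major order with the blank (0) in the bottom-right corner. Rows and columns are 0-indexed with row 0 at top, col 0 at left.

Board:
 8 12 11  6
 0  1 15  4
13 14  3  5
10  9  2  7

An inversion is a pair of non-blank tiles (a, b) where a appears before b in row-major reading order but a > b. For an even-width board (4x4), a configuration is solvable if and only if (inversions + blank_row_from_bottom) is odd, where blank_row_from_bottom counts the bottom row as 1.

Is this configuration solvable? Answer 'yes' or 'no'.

Inversions: 61
Blank is in row 1 (0-indexed from top), which is row 3 counting from the bottom (bottom = 1).
61 + 3 = 64, which is even, so the puzzle is not solvable.

Answer: no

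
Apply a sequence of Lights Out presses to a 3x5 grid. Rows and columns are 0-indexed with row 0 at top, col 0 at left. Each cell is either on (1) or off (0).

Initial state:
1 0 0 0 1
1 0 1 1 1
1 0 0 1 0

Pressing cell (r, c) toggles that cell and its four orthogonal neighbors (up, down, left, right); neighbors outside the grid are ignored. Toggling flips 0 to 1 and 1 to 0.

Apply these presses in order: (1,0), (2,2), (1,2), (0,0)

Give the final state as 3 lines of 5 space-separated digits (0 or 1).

Answer: 1 1 1 0 1
1 0 1 0 1
0 1 0 0 0

Derivation:
After press 1 at (1,0):
0 0 0 0 1
0 1 1 1 1
0 0 0 1 0

After press 2 at (2,2):
0 0 0 0 1
0 1 0 1 1
0 1 1 0 0

After press 3 at (1,2):
0 0 1 0 1
0 0 1 0 1
0 1 0 0 0

After press 4 at (0,0):
1 1 1 0 1
1 0 1 0 1
0 1 0 0 0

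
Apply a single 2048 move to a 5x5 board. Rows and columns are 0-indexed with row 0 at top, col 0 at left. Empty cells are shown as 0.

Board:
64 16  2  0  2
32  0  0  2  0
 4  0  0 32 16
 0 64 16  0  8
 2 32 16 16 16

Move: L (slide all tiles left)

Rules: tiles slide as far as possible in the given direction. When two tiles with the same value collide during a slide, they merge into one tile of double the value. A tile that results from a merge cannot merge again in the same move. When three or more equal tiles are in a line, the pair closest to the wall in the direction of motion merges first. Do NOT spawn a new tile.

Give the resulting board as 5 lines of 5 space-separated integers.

Answer: 64 16  4  0  0
32  2  0  0  0
 4 32 16  0  0
64 16  8  0  0
 2 32 32 16  0

Derivation:
Slide left:
row 0: [64, 16, 2, 0, 2] -> [64, 16, 4, 0, 0]
row 1: [32, 0, 0, 2, 0] -> [32, 2, 0, 0, 0]
row 2: [4, 0, 0, 32, 16] -> [4, 32, 16, 0, 0]
row 3: [0, 64, 16, 0, 8] -> [64, 16, 8, 0, 0]
row 4: [2, 32, 16, 16, 16] -> [2, 32, 32, 16, 0]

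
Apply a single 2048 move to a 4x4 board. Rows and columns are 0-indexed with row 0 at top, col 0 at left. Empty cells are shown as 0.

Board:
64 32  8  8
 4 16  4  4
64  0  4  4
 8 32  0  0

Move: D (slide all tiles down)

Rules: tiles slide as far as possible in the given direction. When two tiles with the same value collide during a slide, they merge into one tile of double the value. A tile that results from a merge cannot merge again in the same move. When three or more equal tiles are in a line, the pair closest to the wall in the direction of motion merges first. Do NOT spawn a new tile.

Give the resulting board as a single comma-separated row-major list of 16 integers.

Answer: 64, 0, 0, 0, 4, 32, 0, 0, 64, 16, 8, 8, 8, 32, 8, 8

Derivation:
Slide down:
col 0: [64, 4, 64, 8] -> [64, 4, 64, 8]
col 1: [32, 16, 0, 32] -> [0, 32, 16, 32]
col 2: [8, 4, 4, 0] -> [0, 0, 8, 8]
col 3: [8, 4, 4, 0] -> [0, 0, 8, 8]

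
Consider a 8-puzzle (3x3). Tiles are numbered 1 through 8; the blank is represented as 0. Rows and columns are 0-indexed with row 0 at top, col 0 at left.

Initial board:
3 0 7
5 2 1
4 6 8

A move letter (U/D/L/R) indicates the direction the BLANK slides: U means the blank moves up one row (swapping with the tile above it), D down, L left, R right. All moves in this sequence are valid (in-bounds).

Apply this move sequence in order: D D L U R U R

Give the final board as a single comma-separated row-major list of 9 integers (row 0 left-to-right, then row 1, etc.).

After move 1 (D):
3 2 7
5 0 1
4 6 8

After move 2 (D):
3 2 7
5 6 1
4 0 8

After move 3 (L):
3 2 7
5 6 1
0 4 8

After move 4 (U):
3 2 7
0 6 1
5 4 8

After move 5 (R):
3 2 7
6 0 1
5 4 8

After move 6 (U):
3 0 7
6 2 1
5 4 8

After move 7 (R):
3 7 0
6 2 1
5 4 8

Answer: 3, 7, 0, 6, 2, 1, 5, 4, 8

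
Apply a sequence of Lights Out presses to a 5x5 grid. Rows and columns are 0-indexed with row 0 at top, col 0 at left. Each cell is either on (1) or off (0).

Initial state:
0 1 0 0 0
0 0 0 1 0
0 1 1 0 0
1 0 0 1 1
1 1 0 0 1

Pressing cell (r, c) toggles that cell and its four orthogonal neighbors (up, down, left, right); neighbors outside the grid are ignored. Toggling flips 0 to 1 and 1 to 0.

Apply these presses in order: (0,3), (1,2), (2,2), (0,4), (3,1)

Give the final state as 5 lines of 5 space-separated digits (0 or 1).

Answer: 0 1 0 0 0
0 1 0 1 1
0 1 1 1 0
0 1 0 1 1
1 0 0 0 1

Derivation:
After press 1 at (0,3):
0 1 1 1 1
0 0 0 0 0
0 1 1 0 0
1 0 0 1 1
1 1 0 0 1

After press 2 at (1,2):
0 1 0 1 1
0 1 1 1 0
0 1 0 0 0
1 0 0 1 1
1 1 0 0 1

After press 3 at (2,2):
0 1 0 1 1
0 1 0 1 0
0 0 1 1 0
1 0 1 1 1
1 1 0 0 1

After press 4 at (0,4):
0 1 0 0 0
0 1 0 1 1
0 0 1 1 0
1 0 1 1 1
1 1 0 0 1

After press 5 at (3,1):
0 1 0 0 0
0 1 0 1 1
0 1 1 1 0
0 1 0 1 1
1 0 0 0 1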